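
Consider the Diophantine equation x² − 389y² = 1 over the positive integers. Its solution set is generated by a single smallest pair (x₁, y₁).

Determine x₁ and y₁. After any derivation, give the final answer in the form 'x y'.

d=389: √d = [19; 1,2,1,1,1,1,2,1,38] (ℓ=9, odd), read p_17/q_17
step 0: (19, 1)  from 19·(1,0) + (0,1)
…
step 2: (59, 3)  from 2·(20,1) + (19,1)
…
step 7: (927, 47)  from 2·(355,18) + (217,11)
…
step 10: (50925, 2582)  from 1·(49643,2517) + (1282,65)
…
step 13: (353911, 17944)  from 1·(202418,10263) + (151493,7681)
…
step 16: (2376809, 120509)  from 2·(910240,46151) + (556329,28207)
step 17: (3287049, 166660)  from 1·(2376809,120509) + (910240,46151)
→ (3287049, 166660).  Check: 3287049²=10804691128401, 389·166660²=10804691128400, difference 1.

3287049 166660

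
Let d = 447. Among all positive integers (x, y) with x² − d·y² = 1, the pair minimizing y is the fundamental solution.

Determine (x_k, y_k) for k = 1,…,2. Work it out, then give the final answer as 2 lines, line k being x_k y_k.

[21; 7,42] for √447; ℓ=2 ⇒ convergent index 1
a_0=21:  p_0=21·1+0=21,  q_0=21·0+1=1
a_1=7:  p_1=7·21+1=148,  q_1=7·1+0=7
(x₁, y₁) = (148, 7);  148² − 447·7² = 1 ✓
n=2: (148,7)∘(148,7) = (148·148+447·7·7, 148·7+7·148) = (43807,2072)

148 7
43807 2072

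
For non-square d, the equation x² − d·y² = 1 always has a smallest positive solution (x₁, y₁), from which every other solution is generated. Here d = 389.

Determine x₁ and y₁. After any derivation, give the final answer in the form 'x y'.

3287049 166660

√389 = [19; 1,2,1,1,1,1,2,1,38, …], period ℓ=9 (odd) → k=17
k=0  a_k=19  p_k/q_k = 19/1
…
k=6  a_k=1  p_k/q_k = 355/18
…
k=9  a_k=38  p_k/q_k = 49643/2517
…
k=11  a_k=2  p_k/q_k = 151493/7681
…
k=16  a_k=2  p_k/q_k = 2376809/120509
k=17  a_k=1  p_k/q_k = 3287049/166660
fundamental: x₁=3287049, y₁=166660  (since 10804691128401 − 389·27775555600 = 1)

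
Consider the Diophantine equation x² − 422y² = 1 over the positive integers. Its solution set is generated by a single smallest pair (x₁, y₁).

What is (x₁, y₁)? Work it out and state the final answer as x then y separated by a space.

7022501 341850

√422 → a₀=20, period (1,1,5,2,1,…,1,1,40); ℓ=14 even so k=13
k=0  a_k=20  p_k/q_k = 20/1
…
k=9  a_k=1  p_k/q_k = 217526/10589
k=10  a_k=2  p_k/q_k = 598859/29152
…
k=12  a_k=1  p_k/q_k = 3810680/185501
k=13  a_k=1  p_k/q_k = 7022501/341850
fundamental: x₁=7022501, y₁=341850  (since 49315520295001 − 422·116861422500 = 1)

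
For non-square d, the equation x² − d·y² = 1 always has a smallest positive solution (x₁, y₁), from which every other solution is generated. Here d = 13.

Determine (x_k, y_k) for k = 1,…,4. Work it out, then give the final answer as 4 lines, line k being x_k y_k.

√13 → a₀=3, period (1,1,1,1,6); ℓ=5 odd so k=9
step 0: (3, 1)  from 3·(1,0) + (0,1)
…
step 2: (7, 2)  from 1·(4,1) + (3,1)
step 3: (11, 3)  from 1·(7,2) + (4,1)
…
step 8: (393, 109)  from 1·(256,71) + (137,38)
step 9: (649, 180)  from 1·(393,109) + (256,71)
(x₁, y₁) = (649, 180);  649² − 13·180² = 1 ✓
(x_2, y_2) = (649·649 + 13·180·180, 649·180 + 180·649) = (842401, 233640)
(x_3, y_3) = (649·842401 + 13·180·233640, 649·233640 + 180·842401) = (1093435849, 303264540)
(x_4, y_4) = (649·1093435849 + 13·180·303264540, 649·303264540 + 180·1093435849) = (1419278889601, 393637139280)

649 180
842401 233640
1093435849 303264540
1419278889601 393637139280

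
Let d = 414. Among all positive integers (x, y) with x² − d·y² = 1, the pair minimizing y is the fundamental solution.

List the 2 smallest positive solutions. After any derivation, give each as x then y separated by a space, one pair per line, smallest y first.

24335 1196
1184384449 58209320

d=414: √d = [20; 2,1,7,2,7,1,2,40] (ℓ=8, even), read p_7/q_7
step 0: (20, 1)  from 20·(1,0) + (0,1)
…
step 2: (61, 3)  from 1·(41,2) + (20,1)
step 3: (468, 23)  from 7·(61,3) + (41,2)
…
step 5: (7447, 366)  from 7·(997,49) + (468,23)
step 6: (8444, 415)  from 1·(7447,366) + (997,49)
step 7: (24335, 1196)  from 2·(8444,415) + (7447,366)
fundamental: x₁=24335, y₁=1196  (since 592192225 − 414·1430416 = 1)
(x_2, y_2) = (24335·24335 + 414·1196·1196, 24335·1196 + 1196·24335) = (1184384449, 58209320)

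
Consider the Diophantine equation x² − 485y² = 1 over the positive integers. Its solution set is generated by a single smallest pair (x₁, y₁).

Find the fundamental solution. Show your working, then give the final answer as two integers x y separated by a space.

[22; 44] for √485; ℓ=1 ⇒ convergent index 1
a_0=22:  p_0=22·1+0=22,  q_0=22·0+1=1
a_1=44:  p_1=44·22+1=969,  q_1=44·1+0=44
fundamental: x₁=969, y₁=44  (since 938961 − 485·1936 = 1)

969 44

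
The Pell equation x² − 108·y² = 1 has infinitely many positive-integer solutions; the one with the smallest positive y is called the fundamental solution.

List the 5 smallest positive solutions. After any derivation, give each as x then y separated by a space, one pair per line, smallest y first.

1351 130
3650401 351260
9863382151 949104390
26650854921601 2564479710520
72010600134783751 6929223228720650

√108 → a₀=10, period (2,1,1,4,1,1,2,20); ℓ=8 even so k=7
i=0: a=10 ⇒ p=10, q=1
…
i=3: a=1 ⇒ p=52, q=5
i=4: a=4 ⇒ p=239, q=23
…
i=6: a=1 ⇒ p=530, q=51
i=7: a=2 ⇒ p=1351, q=130
→ (1351, 130).  Check: 1351²=1825201, 108·130²=1825200, difference 1.
k=2:  x_2 = 1351·1351+108·130·130 = 3650401,  y_2 = 1351·130+130·1351 = 351260
k=3:  x_3 = 1351·3650401+108·130·351260 = 9863382151,  y_3 = 1351·351260+130·3650401 = 949104390
k=4:  x_4 = 1351·9863382151+108·130·949104390 = 26650854921601,  y_4 = 1351·949104390+130·9863382151 = 2564479710520
k=5:  x_5 = 1351·26650854921601+108·130·2564479710520 = 72010600134783751,  y_5 = 1351·2564479710520+130·26650854921601 = 6929223228720650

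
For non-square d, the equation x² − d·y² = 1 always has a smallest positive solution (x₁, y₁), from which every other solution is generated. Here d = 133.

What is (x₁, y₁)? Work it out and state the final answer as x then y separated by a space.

2588599 224460

[11; 1,1,7,5,1,…,1,1,22] for √133; ℓ=16 ⇒ convergent index 15
k=0  a_k=11  p_k/q_k = 11/1
…
k=5  a_k=1  p_k/q_k = 1061/92
k=6  a_k=1  p_k/q_k = 1949/169
k=7  a_k=1  p_k/q_k = 3010/261
…
k=9  a_k=1  p_k/q_k = 10979/952
k=10  a_k=1  p_k/q_k = 18948/1643
…
k=12  a_k=5  p_k/q_k = 168583/14618
…
k=14  a_k=1  p_k/q_k = 1378591/119539
k=15  a_k=1  p_k/q_k = 2588599/224460
fundamental: x₁=2588599, y₁=224460  (since 6700844782801 − 133·50382291600 = 1)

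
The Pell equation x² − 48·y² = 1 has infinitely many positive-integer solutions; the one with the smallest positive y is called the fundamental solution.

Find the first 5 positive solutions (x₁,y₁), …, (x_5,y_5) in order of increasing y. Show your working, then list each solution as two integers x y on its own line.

[6; 1,12] for √48; ℓ=2 ⇒ convergent index 1
a_0=6:  p_0=6·1+0=6,  q_0=6·0+1=1
a_1=1:  p_1=1·6+1=7,  q_1=1·1+0=1
fundamental: x₁=7, y₁=1  (since 49 − 48·1 = 1)
k=2:  x_2 = 7·7+48·1·1 = 97,  y_2 = 7·1+1·7 = 14
k=3:  x_3 = 7·97+48·1·14 = 1351,  y_3 = 7·14+1·97 = 195
k=4:  x_4 = 7·1351+48·1·195 = 18817,  y_4 = 7·195+1·1351 = 2716
k=5:  x_5 = 7·18817+48·1·2716 = 262087,  y_5 = 7·2716+1·18817 = 37829

7 1
97 14
1351 195
18817 2716
262087 37829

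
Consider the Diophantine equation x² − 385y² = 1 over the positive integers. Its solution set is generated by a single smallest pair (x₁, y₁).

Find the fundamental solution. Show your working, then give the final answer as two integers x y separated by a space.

√385 → a₀=19, period (1,1,1,1,1,…,1,1,38); ℓ=16 even so k=15
a_0=19:  p_0=19·1+0=19,  q_0=19·0+1=1
a_1=1:  p_1=1·19+1=20,  q_1=1·1+0=1
…
a_7=1:  p_7=1·569+157=726,  q_7=1·29+8=37
a_8=2:  p_8=2·726+569=2021,  q_8=2·37+29=103
a_9=1:  p_9=1·2021+726=2747,  q_9=1·103+37=140
a_10=3:  p_10=3·2747+2021=10262,  q_10=3·140+103=523
a_11=1:  p_11=1·10262+2747=13009,  q_11=1·523+140=663
…
a_13=1:  p_13=1·23271+13009=36280,  q_13=1·1186+663=1849
a_14=1:  p_14=1·36280+23271=59551,  q_14=1·1849+1186=3035
a_15=1:  p_15=1·59551+36280=95831,  q_15=1·3035+1849=4884
→ (95831, 4884).  Check: 95831²=9183580561, 385·4884²=9183580560, difference 1.

95831 4884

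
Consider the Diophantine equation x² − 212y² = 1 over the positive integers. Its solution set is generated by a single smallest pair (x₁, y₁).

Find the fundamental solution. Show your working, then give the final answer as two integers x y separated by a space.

d=212: √d = [14; 1,1,3,1,1,…,1,1,28] (ℓ=14, even), read p_13/q_13
i=0: a=14 ⇒ p=14, q=1
…
i=6: a=1 ⇒ p=364, q=25
…
i=8: a=1 ⇒ p=2781, q=191
…
i=12: a=1 ⇒ p=37114, q=2549
i=13: a=1 ⇒ p=66249, q=4550
fundamental: x₁=66249, y₁=4550  (since 4388930001 − 212·20702500 = 1)

66249 4550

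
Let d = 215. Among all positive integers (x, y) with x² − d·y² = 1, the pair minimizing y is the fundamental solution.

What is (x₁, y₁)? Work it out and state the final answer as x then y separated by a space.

√215 = [14; 1,1,1,28, …], period ℓ=4 (even) → k=3
k=0  a_k=14  p_k/q_k = 14/1
…
k=2  a_k=1  p_k/q_k = 29/2
k=3  a_k=1  p_k/q_k = 44/3
→ (44, 3).  Check: 44²=1936, 215·3²=1935, difference 1.

44 3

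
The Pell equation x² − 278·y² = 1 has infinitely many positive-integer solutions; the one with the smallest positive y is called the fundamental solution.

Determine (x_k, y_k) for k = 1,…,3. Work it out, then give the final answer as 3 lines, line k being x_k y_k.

√278 → a₀=16, period (1,2,16,2,1,32); ℓ=6 even so k=5
i=0: a=16 ⇒ p=16, q=1
…
i=2: a=2 ⇒ p=50, q=3
i=3: a=16 ⇒ p=817, q=49
i=4: a=2 ⇒ p=1684, q=101
i=5: a=1 ⇒ p=2501, q=150
(x₁, y₁) = (2501, 150);  2501² − 278·150² = 1 ✓
n=2: (2501,150)∘(2501,150) = (2501·2501+278·150·150, 2501·150+150·2501) = (12510001,750300)
n=3: (12510001,750300)∘(2501,150) = (2501·12510001+278·150·750300, 2501·750300+150·12510001) = (62575022501,3753000450)

2501 150
12510001 750300
62575022501 3753000450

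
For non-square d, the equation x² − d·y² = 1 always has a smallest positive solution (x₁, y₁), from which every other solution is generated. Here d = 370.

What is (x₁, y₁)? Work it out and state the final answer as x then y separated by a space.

d=370: √d = [19; 4,4,38] (ℓ=3, odd), read p_5/q_5
i=0: a=19 ⇒ p=19, q=1
…
i=3: a=38 ⇒ p=12503, q=650
i=4: a=4 ⇒ p=50339, q=2617
i=5: a=4 ⇒ p=213859, q=11118
→ (213859, 11118).  Check: 213859²=45735671881, 370·11118²=45735671880, difference 1.

213859 11118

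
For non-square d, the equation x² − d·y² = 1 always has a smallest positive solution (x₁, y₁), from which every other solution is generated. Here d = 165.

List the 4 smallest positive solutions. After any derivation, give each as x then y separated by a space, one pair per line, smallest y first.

[12; 1,5,2,5,1,24] for √165; ℓ=6 ⇒ convergent index 5
i=0: a=12 ⇒ p=12, q=1
i=1: a=1 ⇒ p=13, q=1
…
i=4: a=5 ⇒ p=912, q=71
i=5: a=1 ⇒ p=1079, q=84
→ (1079, 84).  Check: 1079²=1164241, 165·84²=1164240, difference 1.
k=2:  x_2 = 1079·1079+165·84·84 = 2328481,  y_2 = 1079·84+84·1079 = 181272
k=3:  x_3 = 1079·2328481+165·84·181272 = 5024860919,  y_3 = 1079·181272+84·2328481 = 391184892
k=4:  x_4 = 1079·5024860919+165·84·391184892 = 10843647534721,  y_4 = 1079·391184892+84·5024860919 = 844176815664

1079 84
2328481 181272
5024860919 391184892
10843647534721 844176815664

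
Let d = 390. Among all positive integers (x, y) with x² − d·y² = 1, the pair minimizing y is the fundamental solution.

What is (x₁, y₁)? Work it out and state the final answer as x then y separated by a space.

d=390: √d = [19; 1,2,1,38] (ℓ=4, even), read p_3/q_3
k=0  a_k=19  p_k/q_k = 19/1
k=1  a_k=1  p_k/q_k = 20/1
k=2  a_k=2  p_k/q_k = 59/3
k=3  a_k=1  p_k/q_k = 79/4
fundamental: x₁=79, y₁=4  (since 6241 − 390·16 = 1)

79 4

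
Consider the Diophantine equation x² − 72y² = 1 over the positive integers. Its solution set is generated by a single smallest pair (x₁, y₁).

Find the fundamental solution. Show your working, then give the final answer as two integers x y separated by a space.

[8; 2,16] for √72; ℓ=2 ⇒ convergent index 1
k=0  a_k=8  p_k/q_k = 8/1
k=1  a_k=2  p_k/q_k = 17/2
fundamental: x₁=17, y₁=2  (since 289 − 72·4 = 1)

17 2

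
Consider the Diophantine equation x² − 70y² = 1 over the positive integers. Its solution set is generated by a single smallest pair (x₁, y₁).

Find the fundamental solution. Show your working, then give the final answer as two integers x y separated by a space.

251 30

√70 → a₀=8, period (2,1,2,1,2,16); ℓ=6 even so k=5
i=0: a=8 ⇒ p=8, q=1
i=1: a=2 ⇒ p=17, q=2
i=2: a=1 ⇒ p=25, q=3
i=3: a=2 ⇒ p=67, q=8
i=4: a=1 ⇒ p=92, q=11
i=5: a=2 ⇒ p=251, q=30
fundamental: x₁=251, y₁=30  (since 63001 − 70·900 = 1)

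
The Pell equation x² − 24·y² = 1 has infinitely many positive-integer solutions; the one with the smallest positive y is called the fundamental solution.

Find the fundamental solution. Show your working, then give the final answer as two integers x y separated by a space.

5 1

d=24: √d = [4; 1,8] (ℓ=2, even), read p_1/q_1
k=0  a_k=4  p_k/q_k = 4/1
k=1  a_k=1  p_k/q_k = 5/1
fundamental: x₁=5, y₁=1  (since 25 − 24·1 = 1)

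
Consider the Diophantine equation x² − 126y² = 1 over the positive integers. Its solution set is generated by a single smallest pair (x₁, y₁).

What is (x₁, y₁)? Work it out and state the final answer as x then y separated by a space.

d=126: √d = [11; 4,2,4,22] (ℓ=4, even), read p_3/q_3
i=0: a=11 ⇒ p=11, q=1
i=1: a=4 ⇒ p=45, q=4
i=2: a=2 ⇒ p=101, q=9
i=3: a=4 ⇒ p=449, q=40
fundamental: x₁=449, y₁=40  (since 201601 − 126·1600 = 1)

449 40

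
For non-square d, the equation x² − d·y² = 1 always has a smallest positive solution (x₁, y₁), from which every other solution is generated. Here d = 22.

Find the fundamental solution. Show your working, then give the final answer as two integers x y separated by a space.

197 42

√22 → a₀=4, period (1,2,4,2,1,8); ℓ=6 even so k=5
a_0=4:  p_0=4·1+0=4,  q_0=4·0+1=1
a_1=1:  p_1=1·4+1=5,  q_1=1·1+0=1
…
a_3=4:  p_3=4·14+5=61,  q_3=4·3+1=13
a_4=2:  p_4=2·61+14=136,  q_4=2·13+3=29
a_5=1:  p_5=1·136+61=197,  q_5=1·29+13=42
→ (197, 42).  Check: 197²=38809, 22·42²=38808, difference 1.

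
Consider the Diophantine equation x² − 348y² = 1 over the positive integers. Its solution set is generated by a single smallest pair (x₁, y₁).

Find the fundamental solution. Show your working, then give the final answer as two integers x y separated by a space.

√348 → a₀=18, period (1,1,1,8,1,1,1,36); ℓ=8 even so k=7
i=0: a=18 ⇒ p=18, q=1
…
i=3: a=1 ⇒ p=56, q=3
…
i=6: a=1 ⇒ p=1026, q=55
i=7: a=1 ⇒ p=1567, q=84
→ (1567, 84).  Check: 1567²=2455489, 348·84²=2455488, difference 1.

1567 84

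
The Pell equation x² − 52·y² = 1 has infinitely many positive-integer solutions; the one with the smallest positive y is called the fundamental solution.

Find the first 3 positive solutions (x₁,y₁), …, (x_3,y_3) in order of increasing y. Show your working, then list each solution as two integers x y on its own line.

√52 = [7; 4,1,2,1,4,14, …], period ℓ=6 (even) → k=5
step 0: (7, 1)  from 7·(1,0) + (0,1)
…
step 2: (36, 5)  from 1·(29,4) + (7,1)
step 3: (101, 14)  from 2·(36,5) + (29,4)
step 4: (137, 19)  from 1·(101,14) + (36,5)
step 5: (649, 90)  from 4·(137,19) + (101,14)
→ (649, 90).  Check: 649²=421201, 52·90²=421200, difference 1.
(649+90√52)^2 = 842401 + 116820√52
(649+90√52)^3 = 1093435849 + 151632270√52

649 90
842401 116820
1093435849 151632270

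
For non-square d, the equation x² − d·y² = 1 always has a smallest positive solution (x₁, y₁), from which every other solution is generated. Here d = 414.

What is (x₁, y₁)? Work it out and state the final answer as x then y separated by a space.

[20; 2,1,7,2,7,1,2,40] for √414; ℓ=8 ⇒ convergent index 7
step 0: (20, 1)  from 20·(1,0) + (0,1)
…
step 2: (61, 3)  from 1·(41,2) + (20,1)
…
step 4: (997, 49)  from 2·(468,23) + (61,3)
…
step 6: (8444, 415)  from 1·(7447,366) + (997,49)
step 7: (24335, 1196)  from 2·(8444,415) + (7447,366)
(x₁, y₁) = (24335, 1196);  24335² − 414·1196² = 1 ✓

24335 1196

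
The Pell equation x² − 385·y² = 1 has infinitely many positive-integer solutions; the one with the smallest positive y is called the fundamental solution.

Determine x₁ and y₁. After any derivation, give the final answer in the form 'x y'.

95831 4884

√385 = [19; 1,1,1,1,1,…,1,1,38, …], period ℓ=16 (even) → k=15
a_0=19:  p_0=19·1+0=19,  q_0=19·0+1=1
a_1=1:  p_1=1·19+1=20,  q_1=1·1+0=1
a_2=1:  p_2=1·20+19=39,  q_2=1·1+1=2
…
a_5=1:  p_5=1·98+59=157,  q_5=1·5+3=8
a_6=3:  p_6=3·157+98=569,  q_6=3·8+5=29
…
a_8=2:  p_8=2·726+569=2021,  q_8=2·37+29=103
a_9=1:  p_9=1·2021+726=2747,  q_9=1·103+37=140
…
a_11=1:  p_11=1·10262+2747=13009,  q_11=1·523+140=663
a_12=1:  p_12=1·13009+10262=23271,  q_12=1·663+523=1186
…
a_14=1:  p_14=1·36280+23271=59551,  q_14=1·1849+1186=3035
a_15=1:  p_15=1·59551+36280=95831,  q_15=1·3035+1849=4884
fundamental: x₁=95831, y₁=4884  (since 9183580561 − 385·23853456 = 1)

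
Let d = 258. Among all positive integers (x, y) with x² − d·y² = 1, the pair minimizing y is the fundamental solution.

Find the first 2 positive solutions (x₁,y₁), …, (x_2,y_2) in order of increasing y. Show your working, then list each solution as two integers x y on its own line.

√258 → a₀=16, period (16,32); ℓ=2 even so k=1
step 0: (16, 1)  from 16·(1,0) + (0,1)
step 1: (257, 16)  from 16·(16,1) + (1,0)
→ (257, 16).  Check: 257²=66049, 258·16²=66048, difference 1.
n=2: (257,16)∘(257,16) = (257·257+258·16·16, 257·16+16·257) = (132097,8224)

257 16
132097 8224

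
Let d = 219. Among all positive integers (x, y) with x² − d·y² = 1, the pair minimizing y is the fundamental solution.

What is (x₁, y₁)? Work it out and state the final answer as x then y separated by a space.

74 5

d=219: √d = [14; 1,3,1,28] (ℓ=4, even), read p_3/q_3
step 0: (14, 1)  from 14·(1,0) + (0,1)
…
step 2: (59, 4)  from 3·(15,1) + (14,1)
step 3: (74, 5)  from 1·(59,4) + (15,1)
→ (74, 5).  Check: 74²=5476, 219·5²=5475, difference 1.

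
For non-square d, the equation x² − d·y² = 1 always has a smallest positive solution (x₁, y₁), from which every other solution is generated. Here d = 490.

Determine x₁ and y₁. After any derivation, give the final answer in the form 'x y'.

[22; 7,2,1,4,4,4,1,2,7,44] for √490; ℓ=10 ⇒ convergent index 9
a_0=22:  p_0=22·1+0=22,  q_0=22·0+1=1
a_1=7:  p_1=7·22+1=155,  q_1=7·1+0=7
a_2=2:  p_2=2·155+22=332,  q_2=2·7+1=15
a_3=1:  p_3=1·332+155=487,  q_3=1·15+7=22
a_4=4:  p_4=4·487+332=2280,  q_4=4·22+15=103
a_5=4:  p_5=4·2280+487=9607,  q_5=4·103+22=434
a_6=4:  p_6=4·9607+2280=40708,  q_6=4·434+103=1839
a_7=1:  p_7=1·40708+9607=50315,  q_7=1·1839+434=2273
a_8=2:  p_8=2·50315+40708=141338,  q_8=2·2273+1839=6385
a_9=7:  p_9=7·141338+50315=1039681,  q_9=7·6385+2273=46968
fundamental: x₁=1039681, y₁=46968  (since 1080936581761 − 490·2205993024 = 1)

1039681 46968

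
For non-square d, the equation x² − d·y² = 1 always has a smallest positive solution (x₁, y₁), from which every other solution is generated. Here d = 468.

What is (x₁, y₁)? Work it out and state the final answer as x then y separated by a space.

649 30

d=468: √d = [21; 1,1,1,2,1,1,1,42] (ℓ=8, even), read p_7/q_7
k=0  a_k=21  p_k/q_k = 21/1
k=1  a_k=1  p_k/q_k = 22/1
k=2  a_k=1  p_k/q_k = 43/2
k=3  a_k=1  p_k/q_k = 65/3
k=4  a_k=2  p_k/q_k = 173/8
k=5  a_k=1  p_k/q_k = 238/11
k=6  a_k=1  p_k/q_k = 411/19
k=7  a_k=1  p_k/q_k = 649/30
(x₁, y₁) = (649, 30);  649² − 468·30² = 1 ✓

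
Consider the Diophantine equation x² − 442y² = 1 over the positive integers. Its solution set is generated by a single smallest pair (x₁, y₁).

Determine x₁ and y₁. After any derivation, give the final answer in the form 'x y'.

√442 → a₀=21, period (42); ℓ=1 odd so k=1
step 0: (21, 1)  from 21·(1,0) + (0,1)
step 1: (883, 42)  from 42·(21,1) + (1,0)
→ (883, 42).  Check: 883²=779689, 442·42²=779688, difference 1.

883 42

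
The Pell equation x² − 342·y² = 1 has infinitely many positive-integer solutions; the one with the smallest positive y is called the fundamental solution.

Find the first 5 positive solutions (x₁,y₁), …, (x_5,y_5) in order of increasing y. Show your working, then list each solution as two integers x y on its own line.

√342 → a₀=18, period (2,36); ℓ=2 even so k=1
step 0: (18, 1)  from 18·(1,0) + (0,1)
step 1: (37, 2)  from 2·(18,1) + (1,0)
→ (37, 2).  Check: 37²=1369, 342·2²=1368, difference 1.
(37+2√342)^2 = 2737 + 148√342
(37+2√342)^3 = 202501 + 10950√342
(37+2√342)^4 = 14982337 + 810152√342
(37+2√342)^5 = 1108490437 + 59940298√342

37 2
2737 148
202501 10950
14982337 810152
1108490437 59940298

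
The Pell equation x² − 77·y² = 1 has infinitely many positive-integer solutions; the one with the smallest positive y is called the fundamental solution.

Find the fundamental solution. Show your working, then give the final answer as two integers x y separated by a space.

d=77: √d = [8; 1,3,2,3,1,16] (ℓ=6, even), read p_5/q_5
step 0: (8, 1)  from 8·(1,0) + (0,1)
…
step 3: (79, 9)  from 2·(35,4) + (9,1)
step 4: (272, 31)  from 3·(79,9) + (35,4)
step 5: (351, 40)  from 1·(272,31) + (79,9)
fundamental: x₁=351, y₁=40  (since 123201 − 77·1600 = 1)

351 40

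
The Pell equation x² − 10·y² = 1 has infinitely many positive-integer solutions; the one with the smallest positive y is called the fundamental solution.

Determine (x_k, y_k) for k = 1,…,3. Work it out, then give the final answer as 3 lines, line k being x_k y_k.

[3; 6] for √10; ℓ=1 ⇒ convergent index 1
k=0  a_k=3  p_k/q_k = 3/1
k=1  a_k=6  p_k/q_k = 19/6
(x₁, y₁) = (19, 6);  19² − 10·6² = 1 ✓
k=2:  x_2 = 19·19+10·6·6 = 721,  y_2 = 19·6+6·19 = 228
k=3:  x_3 = 19·721+10·6·228 = 27379,  y_3 = 19·228+6·721 = 8658

19 6
721 228
27379 8658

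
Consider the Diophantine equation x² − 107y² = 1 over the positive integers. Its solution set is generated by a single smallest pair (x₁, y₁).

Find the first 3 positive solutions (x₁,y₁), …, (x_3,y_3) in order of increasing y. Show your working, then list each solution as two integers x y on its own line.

[10; 2,1,9,1,2,20] for √107; ℓ=6 ⇒ convergent index 5
step 0: (10, 1)  from 10·(1,0) + (0,1)
step 1: (21, 2)  from 2·(10,1) + (1,0)
…
step 3: (300, 29)  from 9·(31,3) + (21,2)
step 4: (331, 32)  from 1·(300,29) + (31,3)
step 5: (962, 93)  from 2·(331,32) + (300,29)
→ (962, 93).  Check: 962²=925444, 107·93²=925443, difference 1.
k=2:  x_2 = 962·962+107·93·93 = 1850887,  y_2 = 962·93+93·962 = 178932
k=3:  x_3 = 962·1850887+107·93·178932 = 3561105626,  y_3 = 962·178932+93·1850887 = 344265075

962 93
1850887 178932
3561105626 344265075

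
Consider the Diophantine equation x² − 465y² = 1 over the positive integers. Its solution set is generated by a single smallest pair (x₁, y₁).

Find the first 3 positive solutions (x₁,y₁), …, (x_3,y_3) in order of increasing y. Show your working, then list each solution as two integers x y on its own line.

15871 736
503777281 23362112
15990898437631 741560158368

√465 → a₀=21, period (1,1,3,2,2,2,3,1,1,42); ℓ=10 even so k=9
a_0=21:  p_0=21·1+0=21,  q_0=21·0+1=1
…
a_6=2:  p_6=2·841+345=2027,  q_6=2·39+16=94
…
a_8=1:  p_8=1·6922+2027=8949,  q_8=1·321+94=415
a_9=1:  p_9=1·8949+6922=15871,  q_9=1·415+321=736
(x₁, y₁) = (15871, 736);  15871² − 465·736² = 1 ✓
k=2:  x_2 = 15871·15871+465·736·736 = 503777281,  y_2 = 15871·736+736·15871 = 23362112
k=3:  x_3 = 15871·503777281+465·736·23362112 = 15990898437631,  y_3 = 15871·23362112+736·503777281 = 741560158368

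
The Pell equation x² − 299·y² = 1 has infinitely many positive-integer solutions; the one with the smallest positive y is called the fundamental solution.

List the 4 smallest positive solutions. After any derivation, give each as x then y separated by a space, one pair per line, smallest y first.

415 24
344449 19920
285892255 16533576
237290227201 13722848160

[17; 3,2,3,34] for √299; ℓ=4 ⇒ convergent index 3
k=0  a_k=17  p_k/q_k = 17/1
…
k=2  a_k=2  p_k/q_k = 121/7
k=3  a_k=3  p_k/q_k = 415/24
(x₁, y₁) = (415, 24);  415² − 299·24² = 1 ✓
(x_2, y_2) = (415·415 + 299·24·24, 415·24 + 24·415) = (344449, 19920)
(x_3, y_3) = (415·344449 + 299·24·19920, 415·19920 + 24·344449) = (285892255, 16533576)
(x_4, y_4) = (415·285892255 + 299·24·16533576, 415·16533576 + 24·285892255) = (237290227201, 13722848160)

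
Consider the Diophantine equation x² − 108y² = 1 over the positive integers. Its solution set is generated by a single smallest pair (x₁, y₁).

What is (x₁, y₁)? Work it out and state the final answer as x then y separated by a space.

1351 130

√108 = [10; 2,1,1,4,1,1,2,20, …], period ℓ=8 (even) → k=7
a_0=10:  p_0=10·1+0=10,  q_0=10·0+1=1
a_1=2:  p_1=2·10+1=21,  q_1=2·1+0=2
…
a_5=1:  p_5=1·239+52=291,  q_5=1·23+5=28
a_6=1:  p_6=1·291+239=530,  q_6=1·28+23=51
a_7=2:  p_7=2·530+291=1351,  q_7=2·51+28=130
fundamental: x₁=1351, y₁=130  (since 1825201 − 108·16900 = 1)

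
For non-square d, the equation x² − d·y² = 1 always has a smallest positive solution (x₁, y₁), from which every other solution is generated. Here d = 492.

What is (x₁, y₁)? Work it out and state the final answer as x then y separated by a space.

29767 1342

√492 → a₀=22, period (5,1,1,10,1,1,5,44); ℓ=8 even so k=7
a_0=22:  p_0=22·1+0=22,  q_0=22·0+1=1
a_1=5:  p_1=5·22+1=111,  q_1=5·1+0=5
a_2=1:  p_2=1·111+22=133,  q_2=1·5+1=6
a_3=1:  p_3=1·133+111=244,  q_3=1·6+5=11
a_4=10:  p_4=10·244+133=2573,  q_4=10·11+6=116
a_5=1:  p_5=1·2573+244=2817,  q_5=1·116+11=127
a_6=1:  p_6=1·2817+2573=5390,  q_6=1·127+116=243
a_7=5:  p_7=5·5390+2817=29767,  q_7=5·243+127=1342
(x₁, y₁) = (29767, 1342);  29767² − 492·1342² = 1 ✓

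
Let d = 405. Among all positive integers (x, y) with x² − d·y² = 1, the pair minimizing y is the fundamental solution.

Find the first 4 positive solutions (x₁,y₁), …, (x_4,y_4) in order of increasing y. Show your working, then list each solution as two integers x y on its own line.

[20; 8,40] for √405; ℓ=2 ⇒ convergent index 1
a_0=20:  p_0=20·1+0=20,  q_0=20·0+1=1
a_1=8:  p_1=8·20+1=161,  q_1=8·1+0=8
(x₁, y₁) = (161, 8);  161² − 405·8² = 1 ✓
(161+8√405)^2 = 51841 + 2576√405
(161+8√405)^3 = 16692641 + 829464√405
(161+8√405)^4 = 5374978561 + 267084832√405

161 8
51841 2576
16692641 829464
5374978561 267084832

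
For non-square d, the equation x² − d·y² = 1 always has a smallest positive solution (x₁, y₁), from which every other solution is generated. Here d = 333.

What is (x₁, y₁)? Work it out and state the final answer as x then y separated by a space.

73 4

√333 = [18; 4,36, …], period ℓ=2 (even) → k=1
step 0: (18, 1)  from 18·(1,0) + (0,1)
step 1: (73, 4)  from 4·(18,1) + (1,0)
→ (73, 4).  Check: 73²=5329, 333·4²=5328, difference 1.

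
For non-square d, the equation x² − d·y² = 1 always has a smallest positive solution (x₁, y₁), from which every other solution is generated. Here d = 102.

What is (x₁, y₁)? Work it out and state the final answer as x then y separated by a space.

101 10

√102 → a₀=10, period (10,20); ℓ=2 even so k=1
step 0: (10, 1)  from 10·(1,0) + (0,1)
step 1: (101, 10)  from 10·(10,1) + (1,0)
(x₁, y₁) = (101, 10);  101² − 102·10² = 1 ✓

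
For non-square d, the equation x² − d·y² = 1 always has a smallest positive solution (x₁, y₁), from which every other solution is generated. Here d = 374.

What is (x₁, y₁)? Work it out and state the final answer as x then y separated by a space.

3365 174

[19; 2,1,18,1,2,38] for √374; ℓ=6 ⇒ convergent index 5
i=0: a=19 ⇒ p=19, q=1
…
i=2: a=1 ⇒ p=58, q=3
…
i=4: a=1 ⇒ p=1141, q=59
i=5: a=2 ⇒ p=3365, q=174
(x₁, y₁) = (3365, 174);  3365² − 374·174² = 1 ✓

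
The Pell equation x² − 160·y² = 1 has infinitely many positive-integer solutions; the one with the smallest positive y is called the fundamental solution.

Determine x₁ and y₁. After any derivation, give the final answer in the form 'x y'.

721 57

[12; 1,1,1,5,1,1,1,24] for √160; ℓ=8 ⇒ convergent index 7
a_0=12:  p_0=12·1+0=12,  q_0=12·0+1=1
…
a_2=1:  p_2=1·13+12=25,  q_2=1·1+1=2
…
a_4=5:  p_4=5·38+25=215,  q_4=5·3+2=17
a_5=1:  p_5=1·215+38=253,  q_5=1·17+3=20
a_6=1:  p_6=1·253+215=468,  q_6=1·20+17=37
a_7=1:  p_7=1·468+253=721,  q_7=1·37+20=57
fundamental: x₁=721, y₁=57  (since 519841 − 160·3249 = 1)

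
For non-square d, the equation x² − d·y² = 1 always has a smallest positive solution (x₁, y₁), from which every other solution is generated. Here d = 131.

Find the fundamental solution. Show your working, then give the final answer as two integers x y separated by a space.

10610 927

√131 → a₀=11, period (2,4,11,4,2,22); ℓ=6 even so k=5
k=0  a_k=11  p_k/q_k = 11/1
k=1  a_k=2  p_k/q_k = 23/2
…
k=3  a_k=11  p_k/q_k = 1156/101
k=4  a_k=4  p_k/q_k = 4727/413
k=5  a_k=2  p_k/q_k = 10610/927
fundamental: x₁=10610, y₁=927  (since 112572100 − 131·859329 = 1)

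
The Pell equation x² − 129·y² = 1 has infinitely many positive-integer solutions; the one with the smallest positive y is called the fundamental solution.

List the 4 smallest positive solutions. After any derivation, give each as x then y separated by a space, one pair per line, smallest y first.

16855 1484
568182049 50025640
19153416854935 1686364322916
645661681611676801 56847341275472720

[11; 2,1,3,1,6,1,3,1,2,22] for √129; ℓ=10 ⇒ convergent index 9
step 0: (11, 1)  from 11·(1,0) + (0,1)
…
step 3: (125, 11)  from 3·(34,3) + (23,2)
step 4: (159, 14)  from 1·(125,11) + (34,3)
step 5: (1079, 95)  from 6·(159,14) + (125,11)
…
step 7: (4793, 422)  from 3·(1238,109) + (1079,95)
step 8: (6031, 531)  from 1·(4793,422) + (1238,109)
step 9: (16855, 1484)  from 2·(6031,531) + (4793,422)
→ (16855, 1484).  Check: 16855²=284091025, 129·1484²=284091024, difference 1.
(16855+1484√129)^2 = 568182049 + 50025640√129
(16855+1484√129)^3 = 19153416854935 + 1686364322916√129
(16855+1484√129)^4 = 645661681611676801 + 56847341275472720√129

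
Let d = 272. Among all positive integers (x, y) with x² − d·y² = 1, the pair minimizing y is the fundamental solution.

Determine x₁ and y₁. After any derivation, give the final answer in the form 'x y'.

33 2

d=272: √d = [16; 2,32] (ℓ=2, even), read p_1/q_1
k=0  a_k=16  p_k/q_k = 16/1
k=1  a_k=2  p_k/q_k = 33/2
fundamental: x₁=33, y₁=2  (since 1089 − 272·4 = 1)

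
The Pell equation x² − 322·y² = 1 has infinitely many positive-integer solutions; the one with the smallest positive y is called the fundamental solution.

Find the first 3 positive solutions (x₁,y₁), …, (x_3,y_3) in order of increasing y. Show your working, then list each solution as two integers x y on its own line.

√322 → a₀=17, period (1,16,1,34); ℓ=4 even so k=3
step 0: (17, 1)  from 17·(1,0) + (0,1)
step 1: (18, 1)  from 1·(17,1) + (1,0)
step 2: (305, 17)  from 16·(18,1) + (17,1)
step 3: (323, 18)  from 1·(305,17) + (18,1)
(x₁, y₁) = (323, 18);  323² − 322·18² = 1 ✓
(323+18√322)^2 = 208657 + 11628√322
(323+18√322)^3 = 134792099 + 7511670√322

323 18
208657 11628
134792099 7511670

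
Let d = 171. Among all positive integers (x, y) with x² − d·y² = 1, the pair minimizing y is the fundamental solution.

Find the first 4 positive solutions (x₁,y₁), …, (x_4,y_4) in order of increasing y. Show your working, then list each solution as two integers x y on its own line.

d=171: √d = [13; 13,26] (ℓ=2, even), read p_1/q_1
step 0: (13, 1)  from 13·(1,0) + (0,1)
step 1: (170, 13)  from 13·(13,1) + (1,0)
→ (170, 13).  Check: 170²=28900, 171·13²=28899, difference 1.
(x_2, y_2) = (170·170 + 171·13·13, 170·13 + 13·170) = (57799, 4420)
(x_3, y_3) = (170·57799 + 171·13·4420, 170·4420 + 13·57799) = (19651490, 1502787)
(x_4, y_4) = (170·19651490 + 171·13·1502787, 170·1502787 + 13·19651490) = (6681448801, 510943160)

170 13
57799 4420
19651490 1502787
6681448801 510943160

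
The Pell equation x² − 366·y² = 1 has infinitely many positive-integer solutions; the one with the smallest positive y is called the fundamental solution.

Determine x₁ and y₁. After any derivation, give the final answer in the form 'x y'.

907925 47458

[19; 7,1,1,1,2,12,2,1,1,1,7,38] for √366; ℓ=12 ⇒ convergent index 11
k=0  a_k=19  p_k/q_k = 19/1
k=1  a_k=7  p_k/q_k = 134/7
k=2  a_k=1  p_k/q_k = 153/8
k=3  a_k=1  p_k/q_k = 287/15
k=4  a_k=1  p_k/q_k = 440/23
k=5  a_k=2  p_k/q_k = 1167/61
k=6  a_k=12  p_k/q_k = 14444/755
…
k=8  a_k=1  p_k/q_k = 44499/2326
k=9  a_k=1  p_k/q_k = 74554/3897
k=10  a_k=1  p_k/q_k = 119053/6223
k=11  a_k=7  p_k/q_k = 907925/47458
(x₁, y₁) = (907925, 47458);  907925² − 366·47458² = 1 ✓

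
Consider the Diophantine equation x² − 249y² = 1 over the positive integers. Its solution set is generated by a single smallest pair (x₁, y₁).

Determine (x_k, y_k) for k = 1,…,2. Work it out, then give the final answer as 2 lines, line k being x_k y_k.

8553815 542076
146335502108449 9273635639880

d=249: √d = [15; 1,3,1,1,5,…,3,1,30] (ℓ=16, even), read p_15/q_15
k=0  a_k=15  p_k/q_k = 15/1
…
k=5  a_k=5  p_k/q_k = 789/50
…
k=8  a_k=10  p_k/q_k = 36751/2329
…
k=12  a_k=1  p_k/q_k = 1017351/64472
k=13  a_k=1  p_k/q_k = 1884116/119401
k=14  a_k=3  p_k/q_k = 6669699/422675
k=15  a_k=1  p_k/q_k = 8553815/542076
(x₁, y₁) = (8553815, 542076);  8553815² − 249·542076² = 1 ✓
(8553815+542076√249)^2 = 146335502108449 + 9273635639880√249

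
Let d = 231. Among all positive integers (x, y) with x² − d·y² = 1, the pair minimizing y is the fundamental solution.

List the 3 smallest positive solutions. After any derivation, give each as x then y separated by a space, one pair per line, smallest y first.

76 5
11551 760
1755676 115515

√231 = [15; 5,30, …], period ℓ=2 (even) → k=1
a_0=15:  p_0=15·1+0=15,  q_0=15·0+1=1
a_1=5:  p_1=5·15+1=76,  q_1=5·1+0=5
→ (76, 5).  Check: 76²=5776, 231·5²=5775, difference 1.
k=2:  x_2 = 76·76+231·5·5 = 11551,  y_2 = 76·5+5·76 = 760
k=3:  x_3 = 76·11551+231·5·760 = 1755676,  y_3 = 76·760+5·11551 = 115515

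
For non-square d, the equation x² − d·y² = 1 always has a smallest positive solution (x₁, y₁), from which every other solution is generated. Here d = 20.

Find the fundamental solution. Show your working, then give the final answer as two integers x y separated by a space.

[4; 2,8] for √20; ℓ=2 ⇒ convergent index 1
step 0: (4, 1)  from 4·(1,0) + (0,1)
step 1: (9, 2)  from 2·(4,1) + (1,0)
fundamental: x₁=9, y₁=2  (since 81 − 20·4 = 1)

9 2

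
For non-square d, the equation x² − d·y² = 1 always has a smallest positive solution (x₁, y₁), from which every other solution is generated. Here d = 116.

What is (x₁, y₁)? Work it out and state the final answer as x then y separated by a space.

9801 910

d=116: √d = [10; 1,3,2,1,4,1,2,3,1,20] (ℓ=10, even), read p_9/q_9
a_0=10:  p_0=10·1+0=10,  q_0=10·0+1=1
…
a_2=3:  p_2=3·11+10=43,  q_2=3·1+1=4
a_3=2:  p_3=2·43+11=97,  q_3=2·4+1=9
a_4=1:  p_4=1·97+43=140,  q_4=1·9+4=13
…
a_6=1:  p_6=1·657+140=797,  q_6=1·61+13=74
…
a_8=3:  p_8=3·2251+797=7550,  q_8=3·209+74=701
a_9=1:  p_9=1·7550+2251=9801,  q_9=1·701+209=910
fundamental: x₁=9801, y₁=910  (since 96059601 − 116·828100 = 1)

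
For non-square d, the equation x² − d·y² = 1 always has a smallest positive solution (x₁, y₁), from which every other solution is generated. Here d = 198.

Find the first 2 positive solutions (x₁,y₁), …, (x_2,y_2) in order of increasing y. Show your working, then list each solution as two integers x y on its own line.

[14; 14,28] for √198; ℓ=2 ⇒ convergent index 1
step 0: (14, 1)  from 14·(1,0) + (0,1)
step 1: (197, 14)  from 14·(14,1) + (1,0)
(x₁, y₁) = (197, 14);  197² − 198·14² = 1 ✓
n=2: (197,14)∘(197,14) = (197·197+198·14·14, 197·14+14·197) = (77617,5516)

197 14
77617 5516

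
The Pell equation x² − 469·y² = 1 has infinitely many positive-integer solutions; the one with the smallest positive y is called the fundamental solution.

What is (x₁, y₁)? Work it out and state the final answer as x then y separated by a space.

[21; 1,1,1,10,6,10,1,1,1,42] for √469; ℓ=10 ⇒ convergent index 9
k=0  a_k=21  p_k/q_k = 21/1
k=1  a_k=1  p_k/q_k = 22/1
k=2  a_k=1  p_k/q_k = 43/2
k=3  a_k=1  p_k/q_k = 65/3
k=4  a_k=10  p_k/q_k = 693/32
…
k=6  a_k=10  p_k/q_k = 42923/1982
k=7  a_k=1  p_k/q_k = 47146/2177
k=8  a_k=1  p_k/q_k = 90069/4159
k=9  a_k=1  p_k/q_k = 137215/6336
fundamental: x₁=137215, y₁=6336  (since 18827956225 − 469·40144896 = 1)

137215 6336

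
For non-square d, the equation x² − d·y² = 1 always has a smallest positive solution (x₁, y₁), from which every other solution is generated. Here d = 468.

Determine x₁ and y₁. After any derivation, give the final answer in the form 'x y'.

649 30

√468 = [21; 1,1,1,2,1,1,1,42, …], period ℓ=8 (even) → k=7
a_0=21:  p_0=21·1+0=21,  q_0=21·0+1=1
a_1=1:  p_1=1·21+1=22,  q_1=1·1+0=1
a_2=1:  p_2=1·22+21=43,  q_2=1·1+1=2
a_3=1:  p_3=1·43+22=65,  q_3=1·2+1=3
a_4=2:  p_4=2·65+43=173,  q_4=2·3+2=8
…
a_6=1:  p_6=1·238+173=411,  q_6=1·11+8=19
a_7=1:  p_7=1·411+238=649,  q_7=1·19+11=30
fundamental: x₁=649, y₁=30  (since 421201 − 468·900 = 1)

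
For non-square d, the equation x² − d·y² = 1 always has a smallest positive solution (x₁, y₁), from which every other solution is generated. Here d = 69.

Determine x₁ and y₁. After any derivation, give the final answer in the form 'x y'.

√69 → a₀=8, period (3,3,1,4,1,3,3,16); ℓ=8 even so k=7
k=0  a_k=8  p_k/q_k = 8/1
k=1  a_k=3  p_k/q_k = 25/3
k=2  a_k=3  p_k/q_k = 83/10
k=3  a_k=1  p_k/q_k = 108/13
k=4  a_k=4  p_k/q_k = 515/62
k=5  a_k=1  p_k/q_k = 623/75
k=6  a_k=3  p_k/q_k = 2384/287
k=7  a_k=3  p_k/q_k = 7775/936
→ (7775, 936).  Check: 7775²=60450625, 69·936²=60450624, difference 1.

7775 936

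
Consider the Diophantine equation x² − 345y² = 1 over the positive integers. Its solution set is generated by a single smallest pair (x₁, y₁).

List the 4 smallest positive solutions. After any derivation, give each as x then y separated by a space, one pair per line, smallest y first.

6761 364
91422241 4922008
1236211536041 66555391812
16716052298924161 899962003159856

[18; 1,1,2,1,6,1,2,1,1,36] for √345; ℓ=10 ⇒ convergent index 9
i=0: a=18 ⇒ p=18, q=1
i=1: a=1 ⇒ p=19, q=1
…
i=3: a=2 ⇒ p=93, q=5
…
i=5: a=6 ⇒ p=873, q=47
i=6: a=1 ⇒ p=1003, q=54
…
i=8: a=1 ⇒ p=3882, q=209
i=9: a=1 ⇒ p=6761, q=364
(x₁, y₁) = (6761, 364);  6761² − 345·364² = 1 ✓
n=2: (6761,364)∘(6761,364) = (6761·6761+345·364·364, 6761·364+364·6761) = (91422241,4922008)
n=3: (91422241,4922008)∘(6761,364) = (6761·91422241+345·364·4922008, 6761·4922008+364·91422241) = (1236211536041,66555391812)
n=4: (1236211536041,66555391812)∘(6761,364) = (6761·1236211536041+345·364·66555391812, 6761·66555391812+364·1236211536041) = (16716052298924161,899962003159856)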